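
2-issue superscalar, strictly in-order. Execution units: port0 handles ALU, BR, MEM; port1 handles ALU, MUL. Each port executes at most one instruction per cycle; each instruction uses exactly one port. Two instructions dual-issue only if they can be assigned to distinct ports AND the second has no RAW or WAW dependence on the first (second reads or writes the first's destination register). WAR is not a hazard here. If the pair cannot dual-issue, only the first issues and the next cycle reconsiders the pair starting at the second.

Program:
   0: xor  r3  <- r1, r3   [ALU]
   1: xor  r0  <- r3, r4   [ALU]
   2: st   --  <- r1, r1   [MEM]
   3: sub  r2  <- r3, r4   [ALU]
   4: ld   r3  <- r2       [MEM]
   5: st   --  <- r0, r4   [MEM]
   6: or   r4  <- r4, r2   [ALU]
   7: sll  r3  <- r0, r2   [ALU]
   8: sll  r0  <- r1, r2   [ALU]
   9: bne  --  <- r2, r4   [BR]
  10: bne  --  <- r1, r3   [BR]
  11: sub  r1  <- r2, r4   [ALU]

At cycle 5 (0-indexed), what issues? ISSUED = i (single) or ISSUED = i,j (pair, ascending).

c0: i0 xor  RAW r3
c1: i1,i2 xor;st  pair
c2: i3 sub  RAW r2
c3: i4 ld  no-port MEM/MEM
c4: i5,i6 st;or  pair
c5: i7,i8 sll;sll  pair
c6: i9 bne  no-port BR/BR
c7: i10,i11 bne;sub  pair

ISSUED = 7,8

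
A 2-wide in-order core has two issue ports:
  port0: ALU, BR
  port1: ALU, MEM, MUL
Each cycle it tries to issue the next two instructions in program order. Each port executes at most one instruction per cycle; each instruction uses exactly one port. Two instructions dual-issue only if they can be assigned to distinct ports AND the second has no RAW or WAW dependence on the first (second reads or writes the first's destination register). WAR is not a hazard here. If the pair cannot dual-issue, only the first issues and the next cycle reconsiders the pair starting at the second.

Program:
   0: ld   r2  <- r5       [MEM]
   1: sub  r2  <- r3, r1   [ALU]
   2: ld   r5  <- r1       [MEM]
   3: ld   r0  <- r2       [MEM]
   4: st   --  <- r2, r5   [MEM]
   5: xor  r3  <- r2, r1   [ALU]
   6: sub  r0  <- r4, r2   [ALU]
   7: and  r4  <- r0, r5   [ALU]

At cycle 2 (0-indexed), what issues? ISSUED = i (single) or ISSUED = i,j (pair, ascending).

#0 head=0: ld i0 WAW r2
#1 head=1: sub;ld i1+i2 dual
#2 head=3: ld i3 no-port MEM/MEM
#3 head=4: st;xor i4+i5 dual
#4 head=6: sub i6 RAW r0
#5 head=7: and i7 tail

ISSUED = 3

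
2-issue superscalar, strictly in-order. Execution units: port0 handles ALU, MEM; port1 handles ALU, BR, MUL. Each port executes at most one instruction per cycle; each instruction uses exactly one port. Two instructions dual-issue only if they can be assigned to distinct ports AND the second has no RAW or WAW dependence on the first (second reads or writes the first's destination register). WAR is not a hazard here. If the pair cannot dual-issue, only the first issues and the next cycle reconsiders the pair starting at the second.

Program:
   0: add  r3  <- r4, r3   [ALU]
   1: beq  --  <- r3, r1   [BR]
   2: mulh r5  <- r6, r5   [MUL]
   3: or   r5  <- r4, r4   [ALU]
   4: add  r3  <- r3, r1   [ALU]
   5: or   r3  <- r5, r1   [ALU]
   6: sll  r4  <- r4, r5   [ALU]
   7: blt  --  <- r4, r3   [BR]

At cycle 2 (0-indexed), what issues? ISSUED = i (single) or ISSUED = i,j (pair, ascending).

ISSUED = 2

t=0 i0:add ; RAW r3
t=1 i1:beq ; no-port BR/MUL
t=2 i2:mulh ; WAW r5
t=3 i3,i4:or add ; dual
t=4 i5,i6:or sll ; dual
t=5 i7:blt ; tail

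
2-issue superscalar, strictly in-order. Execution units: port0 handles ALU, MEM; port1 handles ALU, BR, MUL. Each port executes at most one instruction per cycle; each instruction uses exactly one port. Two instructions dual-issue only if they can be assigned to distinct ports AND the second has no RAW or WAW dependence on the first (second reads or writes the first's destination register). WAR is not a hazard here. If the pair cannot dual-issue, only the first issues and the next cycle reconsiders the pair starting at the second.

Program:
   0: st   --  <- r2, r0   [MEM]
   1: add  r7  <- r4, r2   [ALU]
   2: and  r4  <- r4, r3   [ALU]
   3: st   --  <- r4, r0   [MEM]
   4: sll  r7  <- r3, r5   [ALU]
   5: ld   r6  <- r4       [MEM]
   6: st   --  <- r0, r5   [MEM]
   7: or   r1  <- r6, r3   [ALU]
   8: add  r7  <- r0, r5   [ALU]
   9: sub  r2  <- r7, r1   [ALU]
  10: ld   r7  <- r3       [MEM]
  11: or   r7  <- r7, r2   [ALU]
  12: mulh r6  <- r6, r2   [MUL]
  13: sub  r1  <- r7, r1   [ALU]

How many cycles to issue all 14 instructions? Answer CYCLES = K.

CYCLES = 9

[0] i0/i1  st/add  -- dual
[1] i2  and  -- RAW r4
[2] i3/i4  st/sll  -- dual
[3] i5  ld  -- no-port MEM/MEM
[4] i6/i7  st/or  -- dual
[5] i8  add  -- RAW r7
[6] i9/i10  sub/ld  -- dual
[7] i11/i12  or/mulh  -- dual
[8] i13  sub  -- tail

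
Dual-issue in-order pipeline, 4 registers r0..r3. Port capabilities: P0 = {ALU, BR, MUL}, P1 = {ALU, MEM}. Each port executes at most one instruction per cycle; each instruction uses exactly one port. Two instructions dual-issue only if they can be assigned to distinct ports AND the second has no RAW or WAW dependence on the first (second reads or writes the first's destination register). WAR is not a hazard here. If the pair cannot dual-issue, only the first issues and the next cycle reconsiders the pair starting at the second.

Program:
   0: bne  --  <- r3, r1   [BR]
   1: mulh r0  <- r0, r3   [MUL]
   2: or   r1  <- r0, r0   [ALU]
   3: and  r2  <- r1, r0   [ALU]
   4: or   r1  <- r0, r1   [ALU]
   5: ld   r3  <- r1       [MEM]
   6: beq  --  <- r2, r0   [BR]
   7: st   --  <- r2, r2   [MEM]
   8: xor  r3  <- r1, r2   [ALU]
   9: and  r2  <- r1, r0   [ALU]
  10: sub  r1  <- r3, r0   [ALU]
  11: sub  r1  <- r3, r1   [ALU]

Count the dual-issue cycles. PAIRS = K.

t=0 i0:bne ; no-port BR/MUL
t=1 i1:mulh ; RAW r0
t=2 i2:or ; RAW r1
t=3 i3&i4:and;or ; 2-wide
t=4 i5&i6:ld;beq ; 2-wide
t=5 i7&i8:st;xor ; 2-wide
t=6 i9&i10:and;sub ; 2-wide
t=7 i11:sub ; tail

PAIRS = 4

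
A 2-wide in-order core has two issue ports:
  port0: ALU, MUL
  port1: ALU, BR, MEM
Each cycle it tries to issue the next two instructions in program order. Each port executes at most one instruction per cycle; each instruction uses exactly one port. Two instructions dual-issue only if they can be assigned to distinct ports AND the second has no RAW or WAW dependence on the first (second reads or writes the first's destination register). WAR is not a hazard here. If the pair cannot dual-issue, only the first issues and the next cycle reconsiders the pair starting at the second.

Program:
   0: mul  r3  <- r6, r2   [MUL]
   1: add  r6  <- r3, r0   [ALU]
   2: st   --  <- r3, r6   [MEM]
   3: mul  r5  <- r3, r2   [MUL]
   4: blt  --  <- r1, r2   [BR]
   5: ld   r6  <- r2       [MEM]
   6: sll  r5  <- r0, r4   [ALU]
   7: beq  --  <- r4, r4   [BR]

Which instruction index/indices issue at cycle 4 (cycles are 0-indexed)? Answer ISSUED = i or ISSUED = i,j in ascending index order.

ISSUED = 5,6

[0] i0  mul  -- RAW r3
[1] i1  add  -- RAW r6
[2] i2,i3  st/mul  -- pair
[3] i4  blt  -- no-port BR/MEM
[4] i5,i6  ld/sll  -- pair
[5] i7  beq  -- tail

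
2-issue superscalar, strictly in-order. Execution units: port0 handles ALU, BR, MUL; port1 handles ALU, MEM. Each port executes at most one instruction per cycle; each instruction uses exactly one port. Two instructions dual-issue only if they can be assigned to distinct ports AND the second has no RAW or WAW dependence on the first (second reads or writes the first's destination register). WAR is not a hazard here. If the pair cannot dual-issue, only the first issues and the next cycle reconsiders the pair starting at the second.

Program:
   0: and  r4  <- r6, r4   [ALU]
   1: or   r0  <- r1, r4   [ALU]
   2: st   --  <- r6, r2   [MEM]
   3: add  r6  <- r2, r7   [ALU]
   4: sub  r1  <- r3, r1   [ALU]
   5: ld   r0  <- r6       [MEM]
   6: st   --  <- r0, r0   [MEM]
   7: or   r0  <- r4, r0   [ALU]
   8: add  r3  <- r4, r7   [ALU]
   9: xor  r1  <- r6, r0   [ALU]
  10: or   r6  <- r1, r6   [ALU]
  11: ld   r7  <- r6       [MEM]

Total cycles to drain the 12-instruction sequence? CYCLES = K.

CYCLES = 8

c0: i0 and.ALU  RAW r4
c1: i1+i2 or.ALU;st.MEM  2-wide
c2: i3+i4 add.ALU;sub.ALU  2-wide
c3: i5 ld.MEM  no-port MEM/MEM
c4: i6+i7 st.MEM;or.ALU  2-wide
c5: i8+i9 add.ALU;xor.ALU  2-wide
c6: i10 or.ALU  RAW r6
c7: i11 ld.MEM  tail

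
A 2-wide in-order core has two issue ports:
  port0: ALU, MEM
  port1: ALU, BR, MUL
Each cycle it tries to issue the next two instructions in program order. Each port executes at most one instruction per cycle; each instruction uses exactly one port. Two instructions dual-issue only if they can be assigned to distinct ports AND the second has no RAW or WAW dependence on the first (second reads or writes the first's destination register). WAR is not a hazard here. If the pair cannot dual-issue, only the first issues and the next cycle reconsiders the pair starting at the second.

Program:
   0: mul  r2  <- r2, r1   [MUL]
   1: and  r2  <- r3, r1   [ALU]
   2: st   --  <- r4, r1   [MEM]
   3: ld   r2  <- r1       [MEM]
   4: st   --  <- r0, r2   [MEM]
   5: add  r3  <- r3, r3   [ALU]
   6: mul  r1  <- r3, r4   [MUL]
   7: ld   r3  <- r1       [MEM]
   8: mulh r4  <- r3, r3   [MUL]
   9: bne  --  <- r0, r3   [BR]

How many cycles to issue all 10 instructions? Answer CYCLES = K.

CYCLES = 8

t=0 i0:mul ; WAW r2
t=1 i1&i2:and/st ; 2-wide
t=2 i3:ld ; no-port MEM/MEM
t=3 i4&i5:st/add ; 2-wide
t=4 i6:mul ; RAW r1
t=5 i7:ld ; RAW r3
t=6 i8:mulh ; no-port MUL/BR
t=7 i9:bne ; tail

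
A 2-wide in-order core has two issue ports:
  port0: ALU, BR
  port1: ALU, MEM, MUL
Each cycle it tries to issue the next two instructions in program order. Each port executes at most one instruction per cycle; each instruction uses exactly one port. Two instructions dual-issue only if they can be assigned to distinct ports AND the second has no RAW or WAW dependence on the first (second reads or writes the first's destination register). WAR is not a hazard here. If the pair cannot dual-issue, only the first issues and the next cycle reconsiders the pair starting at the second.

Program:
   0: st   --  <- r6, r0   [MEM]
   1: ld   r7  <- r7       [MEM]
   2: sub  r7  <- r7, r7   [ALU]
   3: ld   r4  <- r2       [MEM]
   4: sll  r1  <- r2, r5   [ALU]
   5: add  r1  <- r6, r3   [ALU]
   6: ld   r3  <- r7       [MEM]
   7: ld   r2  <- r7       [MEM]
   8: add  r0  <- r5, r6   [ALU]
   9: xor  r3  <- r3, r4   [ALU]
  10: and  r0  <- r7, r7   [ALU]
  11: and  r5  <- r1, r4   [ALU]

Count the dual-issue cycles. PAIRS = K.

PAIRS = 4

t=0 i0:st.MEM ; no-port MEM/MEM
t=1 i1:ld.MEM ; RAW+WAW r7
t=2 i2&i3:sub.ALU+ld.MEM ; dual
t=3 i4:sll.ALU ; WAW r1
t=4 i5&i6:add.ALU+ld.MEM ; dual
t=5 i7&i8:ld.MEM+add.ALU ; dual
t=6 i9&i10:xor.ALU+and.ALU ; dual
t=7 i11:and.ALU ; tail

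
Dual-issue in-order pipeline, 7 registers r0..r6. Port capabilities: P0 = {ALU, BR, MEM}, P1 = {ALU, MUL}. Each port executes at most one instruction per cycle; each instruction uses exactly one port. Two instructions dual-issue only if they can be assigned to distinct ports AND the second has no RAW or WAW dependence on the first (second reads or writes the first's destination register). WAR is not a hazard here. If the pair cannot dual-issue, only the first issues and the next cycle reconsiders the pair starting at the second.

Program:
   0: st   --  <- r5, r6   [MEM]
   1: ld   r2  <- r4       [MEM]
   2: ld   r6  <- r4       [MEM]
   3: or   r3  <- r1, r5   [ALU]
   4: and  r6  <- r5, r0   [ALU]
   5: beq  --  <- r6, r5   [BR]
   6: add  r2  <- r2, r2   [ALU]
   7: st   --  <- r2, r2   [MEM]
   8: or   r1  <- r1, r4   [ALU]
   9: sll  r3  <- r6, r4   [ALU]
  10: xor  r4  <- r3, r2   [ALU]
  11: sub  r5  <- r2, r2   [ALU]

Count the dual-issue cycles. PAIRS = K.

PAIRS = 4

t=0 i0:st ; no-port MEM/MEM
t=1 i1:ld ; no-port MEM/MEM
t=2 i2/i3:ld+or ; pair
t=3 i4:and ; RAW r6
t=4 i5/i6:beq+add ; pair
t=5 i7/i8:st+or ; pair
t=6 i9:sll ; RAW r3
t=7 i10/i11:xor+sub ; pair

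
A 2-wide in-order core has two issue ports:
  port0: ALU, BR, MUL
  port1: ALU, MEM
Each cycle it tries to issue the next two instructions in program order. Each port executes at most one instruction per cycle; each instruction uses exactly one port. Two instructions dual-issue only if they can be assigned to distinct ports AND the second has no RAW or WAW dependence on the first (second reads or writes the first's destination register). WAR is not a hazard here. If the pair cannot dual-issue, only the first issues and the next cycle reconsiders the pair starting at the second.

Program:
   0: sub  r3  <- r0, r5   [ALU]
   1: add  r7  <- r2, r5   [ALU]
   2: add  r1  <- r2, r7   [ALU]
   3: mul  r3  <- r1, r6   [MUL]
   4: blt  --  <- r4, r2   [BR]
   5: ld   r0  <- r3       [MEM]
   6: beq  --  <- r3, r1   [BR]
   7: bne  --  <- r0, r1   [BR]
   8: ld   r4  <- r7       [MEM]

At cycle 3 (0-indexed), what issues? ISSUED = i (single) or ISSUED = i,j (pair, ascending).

0. sub.ALU/add.ALU @i0+i1  | dual
1. add.ALU @i2  | RAW r1
2. mul.MUL @i3  | no-port MUL/BR
3. blt.BR/ld.MEM @i4+i5  | dual
4. beq.BR @i6  | no-port BR/BR
5. bne.BR/ld.MEM @i7+i8  | dual

ISSUED = 4,5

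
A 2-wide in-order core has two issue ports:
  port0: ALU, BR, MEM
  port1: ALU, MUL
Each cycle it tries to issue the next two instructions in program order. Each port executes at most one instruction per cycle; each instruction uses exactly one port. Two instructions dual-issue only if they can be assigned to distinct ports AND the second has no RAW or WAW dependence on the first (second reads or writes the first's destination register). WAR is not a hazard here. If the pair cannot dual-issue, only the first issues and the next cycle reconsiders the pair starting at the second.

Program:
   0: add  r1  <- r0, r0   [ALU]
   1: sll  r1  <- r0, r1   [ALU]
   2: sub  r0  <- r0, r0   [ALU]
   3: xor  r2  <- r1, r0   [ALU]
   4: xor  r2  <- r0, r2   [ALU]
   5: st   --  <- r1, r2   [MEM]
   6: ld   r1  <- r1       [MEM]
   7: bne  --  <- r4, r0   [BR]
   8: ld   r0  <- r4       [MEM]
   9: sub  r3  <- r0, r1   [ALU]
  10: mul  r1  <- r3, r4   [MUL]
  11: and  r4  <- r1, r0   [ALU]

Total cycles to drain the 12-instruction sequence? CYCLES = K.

0. add.ALU @i0  | RAW+WAW r1
1. sll.ALU sub.ALU @i1+i2  | pair
2. xor.ALU @i3  | RAW+WAW r2
3. xor.ALU @i4  | RAW r2
4. st.MEM @i5  | no-port MEM/MEM
5. ld.MEM @i6  | no-port MEM/BR
6. bne.BR @i7  | no-port BR/MEM
7. ld.MEM @i8  | RAW r0
8. sub.ALU @i9  | RAW r3
9. mul.MUL @i10  | RAW r1
10. and.ALU @i11  | tail

CYCLES = 11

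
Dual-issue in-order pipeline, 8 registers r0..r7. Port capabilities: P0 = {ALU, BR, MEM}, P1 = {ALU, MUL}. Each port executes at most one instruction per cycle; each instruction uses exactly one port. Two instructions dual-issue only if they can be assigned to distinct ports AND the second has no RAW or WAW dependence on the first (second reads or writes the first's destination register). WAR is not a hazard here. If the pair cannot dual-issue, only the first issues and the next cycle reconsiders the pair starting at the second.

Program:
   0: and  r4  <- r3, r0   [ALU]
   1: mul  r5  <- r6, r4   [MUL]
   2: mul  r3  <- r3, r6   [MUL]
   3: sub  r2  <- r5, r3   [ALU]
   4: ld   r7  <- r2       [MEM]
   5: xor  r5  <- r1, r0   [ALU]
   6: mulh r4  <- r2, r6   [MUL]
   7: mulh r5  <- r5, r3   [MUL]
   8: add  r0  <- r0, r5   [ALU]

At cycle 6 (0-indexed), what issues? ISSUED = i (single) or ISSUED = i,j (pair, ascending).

ISSUED = 7

t=0 i0:and.ALU ; RAW r4
t=1 i1:mul.MUL ; no-port MUL/MUL
t=2 i2:mul.MUL ; RAW r3
t=3 i3:sub.ALU ; RAW r2
t=4 i4/i5:ld.MEM;xor.ALU ; 2-wide
t=5 i6:mulh.MUL ; no-port MUL/MUL
t=6 i7:mulh.MUL ; RAW r5
t=7 i8:add.ALU ; tail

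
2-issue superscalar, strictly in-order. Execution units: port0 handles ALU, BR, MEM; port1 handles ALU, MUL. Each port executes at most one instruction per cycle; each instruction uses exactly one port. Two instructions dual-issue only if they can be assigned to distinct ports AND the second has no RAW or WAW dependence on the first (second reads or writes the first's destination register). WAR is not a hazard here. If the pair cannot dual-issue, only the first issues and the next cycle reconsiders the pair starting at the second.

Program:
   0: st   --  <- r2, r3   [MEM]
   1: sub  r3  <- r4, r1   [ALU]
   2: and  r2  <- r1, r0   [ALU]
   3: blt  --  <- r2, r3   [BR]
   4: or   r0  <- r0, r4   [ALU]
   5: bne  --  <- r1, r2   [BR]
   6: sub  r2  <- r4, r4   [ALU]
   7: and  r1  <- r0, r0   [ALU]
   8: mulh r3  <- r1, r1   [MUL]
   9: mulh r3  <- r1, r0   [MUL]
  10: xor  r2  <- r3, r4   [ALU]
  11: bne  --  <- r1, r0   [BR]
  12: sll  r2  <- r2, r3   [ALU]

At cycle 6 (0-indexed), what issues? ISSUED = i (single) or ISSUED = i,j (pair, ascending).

[0] i0,i1  st.MEM sub.ALU  -- dual
[1] i2  and.ALU  -- RAW r2
[2] i3,i4  blt.BR or.ALU  -- dual
[3] i5,i6  bne.BR sub.ALU  -- dual
[4] i7  and.ALU  -- RAW r1
[5] i8  mulh.MUL  -- no-port MUL/MUL
[6] i9  mulh.MUL  -- RAW r3
[7] i10,i11  xor.ALU bne.BR  -- dual
[8] i12  sll.ALU  -- tail

ISSUED = 9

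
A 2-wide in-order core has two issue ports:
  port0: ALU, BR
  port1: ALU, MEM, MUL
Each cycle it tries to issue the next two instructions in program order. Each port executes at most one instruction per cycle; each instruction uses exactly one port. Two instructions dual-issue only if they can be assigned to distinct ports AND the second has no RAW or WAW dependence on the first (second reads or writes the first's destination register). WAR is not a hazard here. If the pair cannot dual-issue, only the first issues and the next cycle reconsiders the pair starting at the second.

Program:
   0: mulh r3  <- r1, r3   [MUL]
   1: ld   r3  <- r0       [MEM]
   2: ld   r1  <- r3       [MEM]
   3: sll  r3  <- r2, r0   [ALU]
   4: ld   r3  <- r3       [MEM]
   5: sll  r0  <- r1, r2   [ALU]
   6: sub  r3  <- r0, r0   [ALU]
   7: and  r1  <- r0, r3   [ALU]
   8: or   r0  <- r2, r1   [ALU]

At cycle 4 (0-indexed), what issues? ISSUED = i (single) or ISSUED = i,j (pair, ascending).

#0 head=0: mulh.MUL i0 no-port MUL/MEM
#1 head=1: ld.MEM i1 no-port MEM/MEM
#2 head=2: ld.MEM;sll.ALU i2/i3 dual
#3 head=4: ld.MEM;sll.ALU i4/i5 dual
#4 head=6: sub.ALU i6 RAW r3
#5 head=7: and.ALU i7 RAW r1
#6 head=8: or.ALU i8 tail

ISSUED = 6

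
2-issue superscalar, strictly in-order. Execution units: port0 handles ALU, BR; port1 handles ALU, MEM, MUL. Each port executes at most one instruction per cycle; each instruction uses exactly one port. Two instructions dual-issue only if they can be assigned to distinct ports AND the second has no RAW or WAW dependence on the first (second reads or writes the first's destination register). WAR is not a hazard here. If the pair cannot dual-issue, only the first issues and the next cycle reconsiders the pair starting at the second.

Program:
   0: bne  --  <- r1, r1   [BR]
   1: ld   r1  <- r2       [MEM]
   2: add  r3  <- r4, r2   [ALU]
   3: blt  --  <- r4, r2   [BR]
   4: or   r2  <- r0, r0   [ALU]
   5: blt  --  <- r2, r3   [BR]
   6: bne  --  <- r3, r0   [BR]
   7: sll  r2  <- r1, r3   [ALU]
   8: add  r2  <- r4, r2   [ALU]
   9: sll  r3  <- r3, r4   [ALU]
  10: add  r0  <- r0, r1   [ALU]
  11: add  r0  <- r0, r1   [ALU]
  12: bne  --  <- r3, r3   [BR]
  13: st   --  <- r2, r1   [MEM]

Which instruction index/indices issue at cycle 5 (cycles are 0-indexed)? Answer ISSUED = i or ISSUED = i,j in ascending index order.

ISSUED = 8,9

[0] i0/i1  bne/ld  -- dual
[1] i2/i3  add/blt  -- dual
[2] i4  or  -- RAW r2
[3] i5  blt  -- no-port BR/BR
[4] i6/i7  bne/sll  -- dual
[5] i8/i9  add/sll  -- dual
[6] i10  add  -- RAW+WAW r0
[7] i11/i12  add/bne  -- dual
[8] i13  st  -- tail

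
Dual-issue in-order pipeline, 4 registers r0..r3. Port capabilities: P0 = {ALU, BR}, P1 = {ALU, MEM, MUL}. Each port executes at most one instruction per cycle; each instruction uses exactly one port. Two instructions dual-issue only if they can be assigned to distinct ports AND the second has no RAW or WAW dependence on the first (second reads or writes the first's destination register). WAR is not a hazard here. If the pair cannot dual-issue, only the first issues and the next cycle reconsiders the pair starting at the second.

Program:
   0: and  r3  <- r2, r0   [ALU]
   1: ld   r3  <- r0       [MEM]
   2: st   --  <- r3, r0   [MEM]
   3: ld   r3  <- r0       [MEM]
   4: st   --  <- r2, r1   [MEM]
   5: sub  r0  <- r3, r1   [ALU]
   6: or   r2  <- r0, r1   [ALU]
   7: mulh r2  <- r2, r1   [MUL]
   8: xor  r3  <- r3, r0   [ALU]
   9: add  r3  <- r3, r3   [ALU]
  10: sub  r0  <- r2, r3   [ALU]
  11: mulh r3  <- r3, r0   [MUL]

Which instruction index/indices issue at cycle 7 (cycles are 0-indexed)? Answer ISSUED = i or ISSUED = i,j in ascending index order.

#0 head=0: and.ALU i0 WAW r3
#1 head=1: ld.MEM i1 no-port MEM/MEM
#2 head=2: st.MEM i2 no-port MEM/MEM
#3 head=3: ld.MEM i3 no-port MEM/MEM
#4 head=4: st.MEM+sub.ALU i4,i5 dual
#5 head=6: or.ALU i6 RAW+WAW r2
#6 head=7: mulh.MUL+xor.ALU i7,i8 dual
#7 head=9: add.ALU i9 RAW r3
#8 head=10: sub.ALU i10 RAW r0
#9 head=11: mulh.MUL i11 tail

ISSUED = 9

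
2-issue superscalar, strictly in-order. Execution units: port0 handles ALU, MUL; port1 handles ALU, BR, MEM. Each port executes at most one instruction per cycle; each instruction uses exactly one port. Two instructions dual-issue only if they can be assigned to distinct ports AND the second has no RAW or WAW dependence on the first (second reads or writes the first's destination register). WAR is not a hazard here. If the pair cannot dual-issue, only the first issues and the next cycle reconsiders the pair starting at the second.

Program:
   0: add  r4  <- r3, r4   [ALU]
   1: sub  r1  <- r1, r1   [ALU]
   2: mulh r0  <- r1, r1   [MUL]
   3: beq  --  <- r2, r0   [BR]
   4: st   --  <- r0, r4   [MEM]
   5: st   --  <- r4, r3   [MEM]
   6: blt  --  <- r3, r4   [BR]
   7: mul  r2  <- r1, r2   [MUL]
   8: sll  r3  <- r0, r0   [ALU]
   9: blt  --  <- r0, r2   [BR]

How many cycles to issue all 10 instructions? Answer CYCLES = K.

c0: i0,i1 add sub  2-wide
c1: i2 mulh  RAW r0
c2: i3 beq  no-port BR/MEM
c3: i4 st  no-port MEM/MEM
c4: i5 st  no-port MEM/BR
c5: i6,i7 blt mul  2-wide
c6: i8,i9 sll blt  2-wide

CYCLES = 7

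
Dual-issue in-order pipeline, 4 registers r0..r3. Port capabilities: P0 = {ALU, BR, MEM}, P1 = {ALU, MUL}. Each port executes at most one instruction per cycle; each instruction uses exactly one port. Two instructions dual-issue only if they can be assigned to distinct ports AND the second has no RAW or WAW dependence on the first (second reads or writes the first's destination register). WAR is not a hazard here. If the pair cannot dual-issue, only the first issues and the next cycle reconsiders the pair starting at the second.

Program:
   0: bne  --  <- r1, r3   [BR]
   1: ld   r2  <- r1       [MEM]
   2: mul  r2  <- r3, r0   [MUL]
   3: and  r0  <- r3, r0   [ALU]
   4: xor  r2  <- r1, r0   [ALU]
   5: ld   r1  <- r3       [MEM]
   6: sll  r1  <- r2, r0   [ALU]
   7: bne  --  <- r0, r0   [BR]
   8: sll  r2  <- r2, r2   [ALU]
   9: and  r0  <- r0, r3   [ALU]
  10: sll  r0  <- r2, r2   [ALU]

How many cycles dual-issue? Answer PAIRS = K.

PAIRS = 4

  cy0 -> i0 (bne) no-port BR/MEM
  cy1 -> i1 (ld) WAW r2
  cy2 -> i2&i3 (mul+and) pair
  cy3 -> i4&i5 (xor+ld) pair
  cy4 -> i6&i7 (sll+bne) pair
  cy5 -> i8&i9 (sll+and) pair
  cy6 -> i10 (sll) tail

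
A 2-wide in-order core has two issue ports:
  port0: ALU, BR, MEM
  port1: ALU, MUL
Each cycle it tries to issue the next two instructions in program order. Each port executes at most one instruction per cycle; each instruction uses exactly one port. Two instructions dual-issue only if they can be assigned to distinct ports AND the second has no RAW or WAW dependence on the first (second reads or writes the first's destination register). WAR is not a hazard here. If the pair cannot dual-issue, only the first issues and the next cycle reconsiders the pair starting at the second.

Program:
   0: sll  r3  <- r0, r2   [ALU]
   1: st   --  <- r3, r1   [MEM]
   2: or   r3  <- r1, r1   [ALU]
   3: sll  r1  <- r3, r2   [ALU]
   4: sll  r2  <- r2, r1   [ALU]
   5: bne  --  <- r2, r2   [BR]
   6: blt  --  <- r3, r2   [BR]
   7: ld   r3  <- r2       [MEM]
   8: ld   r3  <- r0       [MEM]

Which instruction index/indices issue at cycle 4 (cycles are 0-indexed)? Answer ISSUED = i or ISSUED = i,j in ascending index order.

  cy0 -> i0 (sll.ALU) RAW r3
  cy1 -> i1+i2 (st.MEM;or.ALU) pair
  cy2 -> i3 (sll.ALU) RAW r1
  cy3 -> i4 (sll.ALU) RAW r2
  cy4 -> i5 (bne.BR) no-port BR/BR
  cy5 -> i6 (blt.BR) no-port BR/MEM
  cy6 -> i7 (ld.MEM) no-port MEM/MEM
  cy7 -> i8 (ld.MEM) tail

ISSUED = 5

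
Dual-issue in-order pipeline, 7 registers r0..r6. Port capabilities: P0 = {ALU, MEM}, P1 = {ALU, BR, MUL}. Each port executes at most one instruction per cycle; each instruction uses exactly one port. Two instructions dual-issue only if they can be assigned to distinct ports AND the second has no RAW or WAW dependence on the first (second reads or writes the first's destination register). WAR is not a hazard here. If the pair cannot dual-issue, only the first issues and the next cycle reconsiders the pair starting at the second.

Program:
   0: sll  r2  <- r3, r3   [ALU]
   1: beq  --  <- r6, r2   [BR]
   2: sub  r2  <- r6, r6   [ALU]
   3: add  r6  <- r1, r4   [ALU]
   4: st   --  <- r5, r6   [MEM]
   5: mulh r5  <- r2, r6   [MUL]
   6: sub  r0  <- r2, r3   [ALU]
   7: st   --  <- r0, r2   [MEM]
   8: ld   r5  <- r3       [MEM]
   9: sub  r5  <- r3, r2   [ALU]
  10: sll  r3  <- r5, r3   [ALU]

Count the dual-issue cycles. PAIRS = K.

0. sll.ALU @i0  | RAW r2
1. beq.BR/sub.ALU @i1&i2  | 2-wide
2. add.ALU @i3  | RAW r6
3. st.MEM/mulh.MUL @i4&i5  | 2-wide
4. sub.ALU @i6  | RAW r0
5. st.MEM @i7  | no-port MEM/MEM
6. ld.MEM @i8  | WAW r5
7. sub.ALU @i9  | RAW r5
8. sll.ALU @i10  | tail

PAIRS = 2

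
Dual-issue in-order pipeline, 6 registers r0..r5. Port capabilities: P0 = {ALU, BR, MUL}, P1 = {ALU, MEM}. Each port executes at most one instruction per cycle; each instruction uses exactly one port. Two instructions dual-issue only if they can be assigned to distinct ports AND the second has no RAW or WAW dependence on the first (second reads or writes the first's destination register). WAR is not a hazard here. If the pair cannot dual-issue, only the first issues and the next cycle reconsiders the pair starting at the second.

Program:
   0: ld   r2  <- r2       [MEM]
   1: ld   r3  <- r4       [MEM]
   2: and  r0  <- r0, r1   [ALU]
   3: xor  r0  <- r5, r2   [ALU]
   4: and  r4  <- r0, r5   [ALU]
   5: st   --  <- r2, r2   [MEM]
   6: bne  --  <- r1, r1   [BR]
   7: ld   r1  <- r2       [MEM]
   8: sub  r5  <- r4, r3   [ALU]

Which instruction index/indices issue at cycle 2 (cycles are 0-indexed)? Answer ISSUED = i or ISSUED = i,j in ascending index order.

  cy0 -> i0 (ld) no-port MEM/MEM
  cy1 -> i1,i2 (ld;and) dual
  cy2 -> i3 (xor) RAW r0
  cy3 -> i4,i5 (and;st) dual
  cy4 -> i6,i7 (bne;ld) dual
  cy5 -> i8 (sub) tail

ISSUED = 3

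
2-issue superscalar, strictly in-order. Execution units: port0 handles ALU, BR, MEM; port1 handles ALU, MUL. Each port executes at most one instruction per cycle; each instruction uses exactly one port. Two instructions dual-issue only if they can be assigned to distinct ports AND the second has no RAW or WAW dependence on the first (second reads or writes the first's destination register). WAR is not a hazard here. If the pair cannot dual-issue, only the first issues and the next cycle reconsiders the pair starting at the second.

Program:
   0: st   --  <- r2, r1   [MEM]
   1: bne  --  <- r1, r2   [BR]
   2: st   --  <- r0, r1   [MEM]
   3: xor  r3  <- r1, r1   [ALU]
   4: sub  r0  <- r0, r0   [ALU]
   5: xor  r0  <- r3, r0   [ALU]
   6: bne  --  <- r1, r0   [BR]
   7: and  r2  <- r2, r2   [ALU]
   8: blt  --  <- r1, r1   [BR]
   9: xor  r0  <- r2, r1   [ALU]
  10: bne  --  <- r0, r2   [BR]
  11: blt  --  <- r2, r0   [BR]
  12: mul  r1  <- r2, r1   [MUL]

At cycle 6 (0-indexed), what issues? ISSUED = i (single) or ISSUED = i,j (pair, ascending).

0. st @i0  | no-port MEM/BR
1. bne @i1  | no-port BR/MEM
2. st/xor @i2/i3  | 2-wide
3. sub @i4  | RAW+WAW r0
4. xor @i5  | RAW r0
5. bne/and @i6/i7  | 2-wide
6. blt/xor @i8/i9  | 2-wide
7. bne @i10  | no-port BR/BR
8. blt/mul @i11/i12  | 2-wide

ISSUED = 8,9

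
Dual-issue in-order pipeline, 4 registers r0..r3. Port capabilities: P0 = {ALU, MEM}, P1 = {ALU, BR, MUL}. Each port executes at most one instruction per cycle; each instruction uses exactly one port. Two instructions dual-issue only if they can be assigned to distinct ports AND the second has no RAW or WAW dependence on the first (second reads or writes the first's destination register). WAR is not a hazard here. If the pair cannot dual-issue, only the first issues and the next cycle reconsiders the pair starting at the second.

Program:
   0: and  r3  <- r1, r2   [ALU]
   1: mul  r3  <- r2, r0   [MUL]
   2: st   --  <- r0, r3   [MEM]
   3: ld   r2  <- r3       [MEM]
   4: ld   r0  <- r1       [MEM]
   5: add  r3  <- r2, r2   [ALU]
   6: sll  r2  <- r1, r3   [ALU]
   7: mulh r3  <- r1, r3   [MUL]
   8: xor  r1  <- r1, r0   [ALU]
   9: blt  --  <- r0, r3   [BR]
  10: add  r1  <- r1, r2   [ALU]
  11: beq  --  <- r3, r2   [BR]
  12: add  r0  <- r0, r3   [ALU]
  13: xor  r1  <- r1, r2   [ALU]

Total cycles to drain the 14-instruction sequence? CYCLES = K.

CYCLES = 9

[0] i0  and.ALU  -- WAW r3
[1] i1  mul.MUL  -- RAW r3
[2] i2  st.MEM  -- no-port MEM/MEM
[3] i3  ld.MEM  -- no-port MEM/MEM
[4] i4+i5  ld.MEM+add.ALU  -- 2-wide
[5] i6+i7  sll.ALU+mulh.MUL  -- 2-wide
[6] i8+i9  xor.ALU+blt.BR  -- 2-wide
[7] i10+i11  add.ALU+beq.BR  -- 2-wide
[8] i12+i13  add.ALU+xor.ALU  -- 2-wide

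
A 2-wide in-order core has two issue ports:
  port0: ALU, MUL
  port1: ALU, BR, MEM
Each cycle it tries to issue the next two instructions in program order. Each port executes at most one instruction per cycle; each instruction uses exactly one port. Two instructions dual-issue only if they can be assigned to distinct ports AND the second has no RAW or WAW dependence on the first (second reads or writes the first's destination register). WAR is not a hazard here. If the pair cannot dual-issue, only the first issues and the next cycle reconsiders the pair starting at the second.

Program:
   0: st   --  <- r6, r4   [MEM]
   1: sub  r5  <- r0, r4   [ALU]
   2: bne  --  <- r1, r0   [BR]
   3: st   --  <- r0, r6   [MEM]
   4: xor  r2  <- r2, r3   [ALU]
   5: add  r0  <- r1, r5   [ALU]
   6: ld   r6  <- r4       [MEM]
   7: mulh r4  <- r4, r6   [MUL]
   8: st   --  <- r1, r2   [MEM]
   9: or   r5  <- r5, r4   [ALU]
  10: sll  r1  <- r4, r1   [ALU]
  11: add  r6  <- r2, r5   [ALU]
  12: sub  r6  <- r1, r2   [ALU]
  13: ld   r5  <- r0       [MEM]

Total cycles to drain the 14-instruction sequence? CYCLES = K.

[0] i0/i1  st+sub  -- pair
[1] i2  bne  -- no-port BR/MEM
[2] i3/i4  st+xor  -- pair
[3] i5/i6  add+ld  -- pair
[4] i7/i8  mulh+st  -- pair
[5] i9/i10  or+sll  -- pair
[6] i11  add  -- WAW r6
[7] i12/i13  sub+ld  -- pair

CYCLES = 8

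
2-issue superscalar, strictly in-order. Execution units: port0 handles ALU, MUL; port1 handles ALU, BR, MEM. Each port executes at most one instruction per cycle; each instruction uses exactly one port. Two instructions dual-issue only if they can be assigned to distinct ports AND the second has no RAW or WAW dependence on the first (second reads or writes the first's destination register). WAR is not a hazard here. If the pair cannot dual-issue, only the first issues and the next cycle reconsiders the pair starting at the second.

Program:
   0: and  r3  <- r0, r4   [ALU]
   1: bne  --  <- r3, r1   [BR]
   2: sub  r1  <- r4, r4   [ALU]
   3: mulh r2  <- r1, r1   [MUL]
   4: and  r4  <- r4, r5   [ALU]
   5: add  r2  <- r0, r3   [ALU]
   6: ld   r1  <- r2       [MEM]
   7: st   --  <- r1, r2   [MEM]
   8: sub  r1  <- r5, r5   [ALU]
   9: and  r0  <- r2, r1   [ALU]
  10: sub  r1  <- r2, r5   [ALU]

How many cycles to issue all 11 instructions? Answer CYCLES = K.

#0 head=0: and.ALU i0 RAW r3
#1 head=1: bne.BR+sub.ALU i1&i2 2-wide
#2 head=3: mulh.MUL+and.ALU i3&i4 2-wide
#3 head=5: add.ALU i5 RAW r2
#4 head=6: ld.MEM i6 no-port MEM/MEM
#5 head=7: st.MEM+sub.ALU i7&i8 2-wide
#6 head=9: and.ALU+sub.ALU i9&i10 2-wide

CYCLES = 7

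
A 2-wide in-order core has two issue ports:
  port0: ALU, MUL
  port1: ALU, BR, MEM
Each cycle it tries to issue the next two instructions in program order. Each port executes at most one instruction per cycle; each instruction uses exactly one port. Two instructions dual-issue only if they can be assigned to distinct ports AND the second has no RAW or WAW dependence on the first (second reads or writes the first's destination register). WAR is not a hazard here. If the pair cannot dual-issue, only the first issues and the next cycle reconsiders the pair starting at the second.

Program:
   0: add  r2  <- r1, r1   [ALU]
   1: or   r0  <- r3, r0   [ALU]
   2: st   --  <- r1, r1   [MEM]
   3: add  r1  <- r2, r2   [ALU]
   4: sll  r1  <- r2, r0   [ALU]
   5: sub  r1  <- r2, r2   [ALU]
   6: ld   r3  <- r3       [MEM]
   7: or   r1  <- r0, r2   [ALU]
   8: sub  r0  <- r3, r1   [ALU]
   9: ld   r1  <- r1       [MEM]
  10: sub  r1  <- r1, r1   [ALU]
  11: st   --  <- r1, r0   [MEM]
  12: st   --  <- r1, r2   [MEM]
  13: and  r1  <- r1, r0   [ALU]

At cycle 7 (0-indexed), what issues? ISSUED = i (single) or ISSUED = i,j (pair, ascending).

ISSUED = 11

[0] i0/i1  add.ALU/or.ALU  -- pair
[1] i2/i3  st.MEM/add.ALU  -- pair
[2] i4  sll.ALU  -- WAW r1
[3] i5/i6  sub.ALU/ld.MEM  -- pair
[4] i7  or.ALU  -- RAW r1
[5] i8/i9  sub.ALU/ld.MEM  -- pair
[6] i10  sub.ALU  -- RAW r1
[7] i11  st.MEM  -- no-port MEM/MEM
[8] i12/i13  st.MEM/and.ALU  -- pair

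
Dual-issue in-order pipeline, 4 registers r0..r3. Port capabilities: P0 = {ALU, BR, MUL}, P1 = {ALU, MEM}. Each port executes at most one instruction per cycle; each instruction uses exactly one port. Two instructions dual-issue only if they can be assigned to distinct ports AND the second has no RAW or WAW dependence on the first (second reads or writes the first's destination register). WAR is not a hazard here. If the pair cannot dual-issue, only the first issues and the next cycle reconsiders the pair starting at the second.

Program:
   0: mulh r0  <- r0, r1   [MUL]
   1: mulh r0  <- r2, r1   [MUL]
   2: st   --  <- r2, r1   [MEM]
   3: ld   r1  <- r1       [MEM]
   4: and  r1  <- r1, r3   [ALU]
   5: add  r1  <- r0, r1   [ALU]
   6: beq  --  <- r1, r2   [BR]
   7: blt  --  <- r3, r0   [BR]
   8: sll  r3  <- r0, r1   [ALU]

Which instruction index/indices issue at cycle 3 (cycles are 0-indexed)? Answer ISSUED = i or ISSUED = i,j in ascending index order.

ISSUED = 4

t=0 i0:mulh ; no-port MUL/MUL
t=1 i1/i2:mulh+st ; pair
t=2 i3:ld ; RAW+WAW r1
t=3 i4:and ; RAW+WAW r1
t=4 i5:add ; RAW r1
t=5 i6:beq ; no-port BR/BR
t=6 i7/i8:blt+sll ; pair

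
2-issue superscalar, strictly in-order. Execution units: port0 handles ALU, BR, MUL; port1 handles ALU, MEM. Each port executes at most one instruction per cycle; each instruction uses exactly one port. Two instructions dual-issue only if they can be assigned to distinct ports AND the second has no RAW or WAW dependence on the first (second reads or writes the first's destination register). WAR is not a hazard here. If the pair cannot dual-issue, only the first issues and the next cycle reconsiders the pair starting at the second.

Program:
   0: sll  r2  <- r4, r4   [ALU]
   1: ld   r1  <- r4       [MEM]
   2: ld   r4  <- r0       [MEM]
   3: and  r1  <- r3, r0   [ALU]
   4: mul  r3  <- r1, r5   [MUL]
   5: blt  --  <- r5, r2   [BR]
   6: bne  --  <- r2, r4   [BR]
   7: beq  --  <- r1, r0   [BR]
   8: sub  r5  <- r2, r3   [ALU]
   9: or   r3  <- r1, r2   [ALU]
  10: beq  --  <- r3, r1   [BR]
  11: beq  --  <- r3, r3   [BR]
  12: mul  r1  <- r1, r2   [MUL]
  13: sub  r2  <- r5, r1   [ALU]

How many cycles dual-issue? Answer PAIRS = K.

#0 head=0: sll/ld i0+i1 pair
#1 head=2: ld/and i2+i3 pair
#2 head=4: mul i4 no-port MUL/BR
#3 head=5: blt i5 no-port BR/BR
#4 head=6: bne i6 no-port BR/BR
#5 head=7: beq/sub i7+i8 pair
#6 head=9: or i9 RAW r3
#7 head=10: beq i10 no-port BR/BR
#8 head=11: beq i11 no-port BR/MUL
#9 head=12: mul i12 RAW r1
#10 head=13: sub i13 tail

PAIRS = 3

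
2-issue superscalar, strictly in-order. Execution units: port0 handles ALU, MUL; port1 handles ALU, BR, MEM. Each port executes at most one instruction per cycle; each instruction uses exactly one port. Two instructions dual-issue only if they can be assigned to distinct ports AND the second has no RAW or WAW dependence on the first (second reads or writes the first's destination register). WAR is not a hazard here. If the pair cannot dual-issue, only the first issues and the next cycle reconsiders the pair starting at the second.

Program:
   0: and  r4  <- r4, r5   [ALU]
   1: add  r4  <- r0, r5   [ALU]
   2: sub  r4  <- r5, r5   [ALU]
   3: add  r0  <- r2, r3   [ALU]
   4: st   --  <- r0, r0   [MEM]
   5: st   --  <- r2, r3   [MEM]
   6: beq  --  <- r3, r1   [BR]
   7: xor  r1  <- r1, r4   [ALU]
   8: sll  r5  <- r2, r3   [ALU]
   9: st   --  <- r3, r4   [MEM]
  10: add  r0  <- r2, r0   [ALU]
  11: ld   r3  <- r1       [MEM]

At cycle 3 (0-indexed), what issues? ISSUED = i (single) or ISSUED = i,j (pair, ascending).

0. and @i0  | WAW r4
1. add @i1  | WAW r4
2. sub;add @i2,i3  | pair
3. st @i4  | no-port MEM/MEM
4. st @i5  | no-port MEM/BR
5. beq;xor @i6,i7  | pair
6. sll;st @i8,i9  | pair
7. add;ld @i10,i11  | pair

ISSUED = 4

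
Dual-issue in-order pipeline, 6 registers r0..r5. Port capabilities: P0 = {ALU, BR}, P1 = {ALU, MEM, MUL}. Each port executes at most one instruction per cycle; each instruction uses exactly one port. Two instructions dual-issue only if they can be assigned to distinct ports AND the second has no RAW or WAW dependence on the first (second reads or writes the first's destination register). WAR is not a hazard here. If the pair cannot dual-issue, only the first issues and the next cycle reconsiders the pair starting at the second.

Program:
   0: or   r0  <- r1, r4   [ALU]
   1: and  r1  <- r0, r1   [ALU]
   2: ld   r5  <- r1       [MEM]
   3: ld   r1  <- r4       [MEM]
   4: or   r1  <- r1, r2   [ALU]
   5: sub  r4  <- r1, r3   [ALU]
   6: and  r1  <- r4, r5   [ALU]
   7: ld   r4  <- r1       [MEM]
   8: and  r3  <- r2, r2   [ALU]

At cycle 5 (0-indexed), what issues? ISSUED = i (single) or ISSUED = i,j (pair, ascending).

ISSUED = 5

  cy0 -> i0 (or.ALU) RAW r0
  cy1 -> i1 (and.ALU) RAW r1
  cy2 -> i2 (ld.MEM) no-port MEM/MEM
  cy3 -> i3 (ld.MEM) RAW+WAW r1
  cy4 -> i4 (or.ALU) RAW r1
  cy5 -> i5 (sub.ALU) RAW r4
  cy6 -> i6 (and.ALU) RAW r1
  cy7 -> i7,i8 (ld.MEM and.ALU) pair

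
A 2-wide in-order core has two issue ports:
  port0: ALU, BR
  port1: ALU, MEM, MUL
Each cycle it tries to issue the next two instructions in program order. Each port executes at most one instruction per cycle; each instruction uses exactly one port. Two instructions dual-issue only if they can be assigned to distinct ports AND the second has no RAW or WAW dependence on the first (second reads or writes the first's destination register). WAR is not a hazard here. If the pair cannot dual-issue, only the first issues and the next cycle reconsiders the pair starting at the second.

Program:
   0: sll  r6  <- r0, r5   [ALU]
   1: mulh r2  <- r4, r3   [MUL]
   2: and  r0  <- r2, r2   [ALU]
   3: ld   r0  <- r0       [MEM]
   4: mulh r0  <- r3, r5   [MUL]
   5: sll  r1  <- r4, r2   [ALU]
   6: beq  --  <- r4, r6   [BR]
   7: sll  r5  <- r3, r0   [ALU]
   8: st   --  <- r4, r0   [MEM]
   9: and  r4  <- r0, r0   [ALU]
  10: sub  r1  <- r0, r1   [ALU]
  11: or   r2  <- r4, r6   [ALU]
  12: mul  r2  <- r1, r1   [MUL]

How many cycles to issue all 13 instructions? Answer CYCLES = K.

c0: i0/i1 sll.ALU+mulh.MUL  pair
c1: i2 and.ALU  RAW+WAW r0
c2: i3 ld.MEM  no-port MEM/MUL
c3: i4/i5 mulh.MUL+sll.ALU  pair
c4: i6/i7 beq.BR+sll.ALU  pair
c5: i8/i9 st.MEM+and.ALU  pair
c6: i10/i11 sub.ALU+or.ALU  pair
c7: i12 mul.MUL  tail

CYCLES = 8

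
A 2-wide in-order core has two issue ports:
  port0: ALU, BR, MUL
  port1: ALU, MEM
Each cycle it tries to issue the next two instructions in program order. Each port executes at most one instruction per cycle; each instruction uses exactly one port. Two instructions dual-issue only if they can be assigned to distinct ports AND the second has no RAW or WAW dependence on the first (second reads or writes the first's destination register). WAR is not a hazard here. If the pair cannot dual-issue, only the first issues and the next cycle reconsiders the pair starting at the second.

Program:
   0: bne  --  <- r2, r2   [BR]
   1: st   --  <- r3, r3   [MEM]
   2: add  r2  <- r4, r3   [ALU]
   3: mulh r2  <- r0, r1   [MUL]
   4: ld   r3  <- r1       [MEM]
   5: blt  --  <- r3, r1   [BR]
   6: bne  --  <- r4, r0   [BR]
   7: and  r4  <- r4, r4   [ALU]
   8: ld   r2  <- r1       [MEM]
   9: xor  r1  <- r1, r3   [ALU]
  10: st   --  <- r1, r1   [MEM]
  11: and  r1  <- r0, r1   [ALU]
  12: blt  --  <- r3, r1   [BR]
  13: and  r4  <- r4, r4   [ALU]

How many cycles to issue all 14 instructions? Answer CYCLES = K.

CYCLES = 8

0. bne+st @i0,i1  | 2-wide
1. add @i2  | WAW r2
2. mulh+ld @i3,i4  | 2-wide
3. blt @i5  | no-port BR/BR
4. bne+and @i6,i7  | 2-wide
5. ld+xor @i8,i9  | 2-wide
6. st+and @i10,i11  | 2-wide
7. blt+and @i12,i13  | 2-wide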